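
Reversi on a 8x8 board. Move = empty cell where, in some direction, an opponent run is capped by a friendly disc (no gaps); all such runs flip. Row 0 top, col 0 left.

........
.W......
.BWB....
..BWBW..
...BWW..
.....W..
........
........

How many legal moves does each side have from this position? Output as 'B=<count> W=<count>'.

-- B to move --
(0,0): no bracket -> illegal
(0,1): flips 1 -> legal
(0,2): no bracket -> illegal
(1,0): no bracket -> illegal
(1,2): flips 1 -> legal
(1,3): no bracket -> illegal
(2,0): no bracket -> illegal
(2,4): no bracket -> illegal
(2,5): no bracket -> illegal
(2,6): no bracket -> illegal
(3,1): no bracket -> illegal
(3,6): flips 1 -> legal
(4,2): no bracket -> illegal
(4,6): flips 2 -> legal
(5,3): no bracket -> illegal
(5,4): flips 1 -> legal
(5,6): flips 1 -> legal
(6,4): no bracket -> illegal
(6,5): no bracket -> illegal
(6,6): no bracket -> illegal
B mobility = 6
-- W to move --
(1,0): no bracket -> illegal
(1,2): flips 2 -> legal
(1,3): flips 1 -> legal
(1,4): no bracket -> illegal
(2,0): flips 1 -> legal
(2,4): flips 2 -> legal
(2,5): no bracket -> illegal
(3,0): no bracket -> illegal
(3,1): flips 2 -> legal
(4,1): no bracket -> illegal
(4,2): flips 2 -> legal
(5,2): no bracket -> illegal
(5,3): flips 1 -> legal
(5,4): no bracket -> illegal
W mobility = 7

Answer: B=6 W=7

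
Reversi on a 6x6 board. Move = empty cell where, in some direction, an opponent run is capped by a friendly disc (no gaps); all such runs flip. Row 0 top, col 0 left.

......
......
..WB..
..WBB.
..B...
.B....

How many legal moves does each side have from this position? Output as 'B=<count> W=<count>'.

Answer: B=5 W=5

Derivation:
-- B to move --
(1,1): flips 1 -> legal
(1,2): flips 2 -> legal
(1,3): no bracket -> illegal
(2,1): flips 1 -> legal
(3,1): flips 1 -> legal
(4,1): flips 1 -> legal
(4,3): no bracket -> illegal
B mobility = 5
-- W to move --
(1,2): no bracket -> illegal
(1,3): no bracket -> illegal
(1,4): flips 1 -> legal
(2,4): flips 1 -> legal
(2,5): no bracket -> illegal
(3,1): no bracket -> illegal
(3,5): flips 2 -> legal
(4,0): no bracket -> illegal
(4,1): no bracket -> illegal
(4,3): no bracket -> illegal
(4,4): flips 1 -> legal
(4,5): no bracket -> illegal
(5,0): no bracket -> illegal
(5,2): flips 1 -> legal
(5,3): no bracket -> illegal
W mobility = 5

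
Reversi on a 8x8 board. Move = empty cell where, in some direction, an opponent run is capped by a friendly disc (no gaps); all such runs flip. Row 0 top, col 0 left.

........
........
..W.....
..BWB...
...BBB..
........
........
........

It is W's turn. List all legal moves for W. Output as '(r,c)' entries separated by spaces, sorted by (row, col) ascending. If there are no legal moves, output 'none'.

Answer: (3,1) (3,5) (4,2) (5,3) (5,5)

Derivation:
(2,1): no bracket -> illegal
(2,3): no bracket -> illegal
(2,4): no bracket -> illegal
(2,5): no bracket -> illegal
(3,1): flips 1 -> legal
(3,5): flips 1 -> legal
(3,6): no bracket -> illegal
(4,1): no bracket -> illegal
(4,2): flips 1 -> legal
(4,6): no bracket -> illegal
(5,2): no bracket -> illegal
(5,3): flips 1 -> legal
(5,4): no bracket -> illegal
(5,5): flips 1 -> legal
(5,6): no bracket -> illegal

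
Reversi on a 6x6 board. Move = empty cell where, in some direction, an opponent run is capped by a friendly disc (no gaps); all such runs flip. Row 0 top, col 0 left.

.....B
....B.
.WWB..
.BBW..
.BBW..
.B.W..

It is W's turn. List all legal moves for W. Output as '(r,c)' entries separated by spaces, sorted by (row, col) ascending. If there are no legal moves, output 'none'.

(0,3): no bracket -> illegal
(0,4): no bracket -> illegal
(1,2): no bracket -> illegal
(1,3): flips 1 -> legal
(1,5): no bracket -> illegal
(2,0): flips 2 -> legal
(2,4): flips 1 -> legal
(2,5): no bracket -> illegal
(3,0): flips 2 -> legal
(3,4): no bracket -> illegal
(4,0): flips 3 -> legal
(5,0): no bracket -> illegal
(5,2): flips 2 -> legal

Answer: (1,3) (2,0) (2,4) (3,0) (4,0) (5,2)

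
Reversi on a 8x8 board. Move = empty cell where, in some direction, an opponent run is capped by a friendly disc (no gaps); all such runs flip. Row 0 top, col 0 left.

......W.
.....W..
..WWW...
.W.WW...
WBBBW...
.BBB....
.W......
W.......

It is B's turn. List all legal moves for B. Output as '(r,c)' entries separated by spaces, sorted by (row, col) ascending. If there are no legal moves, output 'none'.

Answer: (1,3) (2,0) (2,1) (2,5) (3,5) (4,5) (7,1)

Derivation:
(0,4): no bracket -> illegal
(0,5): no bracket -> illegal
(0,7): no bracket -> illegal
(1,1): no bracket -> illegal
(1,2): no bracket -> illegal
(1,3): flips 2 -> legal
(1,4): no bracket -> illegal
(1,6): no bracket -> illegal
(1,7): no bracket -> illegal
(2,0): flips 1 -> legal
(2,1): flips 1 -> legal
(2,5): flips 1 -> legal
(2,6): no bracket -> illegal
(3,0): no bracket -> illegal
(3,2): no bracket -> illegal
(3,5): flips 1 -> legal
(4,5): flips 1 -> legal
(5,0): no bracket -> illegal
(5,4): no bracket -> illegal
(5,5): no bracket -> illegal
(6,0): no bracket -> illegal
(6,2): no bracket -> illegal
(7,1): flips 1 -> legal
(7,2): no bracket -> illegal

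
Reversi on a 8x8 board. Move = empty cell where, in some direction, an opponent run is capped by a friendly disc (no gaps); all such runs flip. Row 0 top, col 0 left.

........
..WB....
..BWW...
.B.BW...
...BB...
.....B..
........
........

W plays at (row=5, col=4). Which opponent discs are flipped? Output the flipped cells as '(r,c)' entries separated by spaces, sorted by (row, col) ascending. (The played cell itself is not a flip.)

Answer: (4,4)

Derivation:
Dir NW: opp run (4,3), next='.' -> no flip
Dir N: opp run (4,4) capped by W -> flip
Dir NE: first cell '.' (not opp) -> no flip
Dir W: first cell '.' (not opp) -> no flip
Dir E: opp run (5,5), next='.' -> no flip
Dir SW: first cell '.' (not opp) -> no flip
Dir S: first cell '.' (not opp) -> no flip
Dir SE: first cell '.' (not opp) -> no flip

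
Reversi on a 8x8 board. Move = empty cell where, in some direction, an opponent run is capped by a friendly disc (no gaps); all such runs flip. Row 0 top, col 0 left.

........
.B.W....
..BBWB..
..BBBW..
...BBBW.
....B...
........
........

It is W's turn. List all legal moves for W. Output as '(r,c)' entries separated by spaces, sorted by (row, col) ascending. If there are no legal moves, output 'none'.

Answer: (1,5) (2,1) (2,6) (3,1) (4,2) (5,3) (5,5) (6,4)

Derivation:
(0,0): no bracket -> illegal
(0,1): no bracket -> illegal
(0,2): no bracket -> illegal
(1,0): no bracket -> illegal
(1,2): no bracket -> illegal
(1,4): no bracket -> illegal
(1,5): flips 1 -> legal
(1,6): no bracket -> illegal
(2,0): no bracket -> illegal
(2,1): flips 2 -> legal
(2,6): flips 1 -> legal
(3,1): flips 4 -> legal
(3,6): no bracket -> illegal
(4,1): no bracket -> illegal
(4,2): flips 4 -> legal
(5,2): no bracket -> illegal
(5,3): flips 4 -> legal
(5,5): flips 1 -> legal
(5,6): no bracket -> illegal
(6,3): no bracket -> illegal
(6,4): flips 3 -> legal
(6,5): no bracket -> illegal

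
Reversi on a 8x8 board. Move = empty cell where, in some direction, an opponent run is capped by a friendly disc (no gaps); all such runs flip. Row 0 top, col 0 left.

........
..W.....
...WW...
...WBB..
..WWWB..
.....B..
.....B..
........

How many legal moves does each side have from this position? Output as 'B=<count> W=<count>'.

-- B to move --
(0,1): flips 2 -> legal
(0,2): no bracket -> illegal
(0,3): no bracket -> illegal
(1,1): no bracket -> illegal
(1,3): flips 1 -> legal
(1,4): flips 1 -> legal
(1,5): no bracket -> illegal
(2,1): no bracket -> illegal
(2,2): flips 2 -> legal
(2,5): no bracket -> illegal
(3,1): no bracket -> illegal
(3,2): flips 1 -> legal
(4,1): flips 3 -> legal
(5,1): no bracket -> illegal
(5,2): flips 1 -> legal
(5,3): flips 1 -> legal
(5,4): flips 1 -> legal
B mobility = 9
-- W to move --
(2,5): flips 1 -> legal
(2,6): flips 1 -> legal
(3,6): flips 2 -> legal
(4,6): flips 2 -> legal
(5,4): no bracket -> illegal
(5,6): flips 2 -> legal
(6,4): no bracket -> illegal
(6,6): flips 1 -> legal
(7,4): no bracket -> illegal
(7,5): no bracket -> illegal
(7,6): no bracket -> illegal
W mobility = 6

Answer: B=9 W=6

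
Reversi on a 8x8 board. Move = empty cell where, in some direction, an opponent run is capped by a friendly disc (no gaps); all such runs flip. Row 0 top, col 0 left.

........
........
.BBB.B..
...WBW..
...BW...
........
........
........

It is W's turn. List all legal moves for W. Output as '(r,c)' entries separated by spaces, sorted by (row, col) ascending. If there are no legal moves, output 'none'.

(1,0): no bracket -> illegal
(1,1): flips 1 -> legal
(1,2): no bracket -> illegal
(1,3): flips 1 -> legal
(1,4): no bracket -> illegal
(1,5): flips 1 -> legal
(1,6): no bracket -> illegal
(2,0): no bracket -> illegal
(2,4): flips 1 -> legal
(2,6): no bracket -> illegal
(3,0): no bracket -> illegal
(3,1): no bracket -> illegal
(3,2): no bracket -> illegal
(3,6): no bracket -> illegal
(4,2): flips 1 -> legal
(4,5): no bracket -> illegal
(5,2): no bracket -> illegal
(5,3): flips 1 -> legal
(5,4): no bracket -> illegal

Answer: (1,1) (1,3) (1,5) (2,4) (4,2) (5,3)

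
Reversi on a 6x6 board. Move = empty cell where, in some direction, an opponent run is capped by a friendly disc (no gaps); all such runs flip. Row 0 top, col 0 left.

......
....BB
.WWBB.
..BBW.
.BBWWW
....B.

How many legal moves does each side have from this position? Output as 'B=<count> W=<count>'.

-- B to move --
(1,0): flips 1 -> legal
(1,1): flips 1 -> legal
(1,2): flips 1 -> legal
(1,3): no bracket -> illegal
(2,0): flips 2 -> legal
(2,5): no bracket -> illegal
(3,0): no bracket -> illegal
(3,1): no bracket -> illegal
(3,5): flips 1 -> legal
(5,2): no bracket -> illegal
(5,3): flips 1 -> legal
(5,5): flips 1 -> legal
B mobility = 7
-- W to move --
(0,3): no bracket -> illegal
(0,4): flips 2 -> legal
(0,5): no bracket -> illegal
(1,2): flips 1 -> legal
(1,3): flips 2 -> legal
(2,5): flips 2 -> legal
(3,0): no bracket -> illegal
(3,1): flips 2 -> legal
(3,5): no bracket -> illegal
(4,0): flips 2 -> legal
(5,0): no bracket -> illegal
(5,1): no bracket -> illegal
(5,2): flips 2 -> legal
(5,3): no bracket -> illegal
(5,5): no bracket -> illegal
W mobility = 7

Answer: B=7 W=7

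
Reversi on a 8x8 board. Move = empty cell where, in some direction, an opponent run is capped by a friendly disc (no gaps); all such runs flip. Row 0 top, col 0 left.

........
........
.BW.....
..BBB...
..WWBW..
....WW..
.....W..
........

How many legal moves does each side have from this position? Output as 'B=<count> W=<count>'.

Answer: B=12 W=5

Derivation:
-- B to move --
(1,1): flips 1 -> legal
(1,2): flips 1 -> legal
(1,3): no bracket -> illegal
(2,3): flips 1 -> legal
(3,1): no bracket -> illegal
(3,5): no bracket -> illegal
(3,6): no bracket -> illegal
(4,1): flips 2 -> legal
(4,6): flips 1 -> legal
(5,1): flips 1 -> legal
(5,2): flips 2 -> legal
(5,3): flips 1 -> legal
(5,6): flips 1 -> legal
(6,3): no bracket -> illegal
(6,4): flips 1 -> legal
(6,6): flips 1 -> legal
(7,4): no bracket -> illegal
(7,5): no bracket -> illegal
(7,6): flips 3 -> legal
B mobility = 12
-- W to move --
(1,0): flips 2 -> legal
(1,1): no bracket -> illegal
(1,2): no bracket -> illegal
(2,0): flips 1 -> legal
(2,3): flips 2 -> legal
(2,4): flips 3 -> legal
(2,5): flips 1 -> legal
(3,0): no bracket -> illegal
(3,1): no bracket -> illegal
(3,5): no bracket -> illegal
(4,1): no bracket -> illegal
(5,3): no bracket -> illegal
W mobility = 5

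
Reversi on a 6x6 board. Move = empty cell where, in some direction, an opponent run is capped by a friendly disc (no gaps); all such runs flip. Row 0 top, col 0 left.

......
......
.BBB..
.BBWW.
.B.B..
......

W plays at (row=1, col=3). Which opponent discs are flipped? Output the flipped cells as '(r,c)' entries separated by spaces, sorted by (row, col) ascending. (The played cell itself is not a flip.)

Dir NW: first cell '.' (not opp) -> no flip
Dir N: first cell '.' (not opp) -> no flip
Dir NE: first cell '.' (not opp) -> no flip
Dir W: first cell '.' (not opp) -> no flip
Dir E: first cell '.' (not opp) -> no flip
Dir SW: opp run (2,2) (3,1), next='.' -> no flip
Dir S: opp run (2,3) capped by W -> flip
Dir SE: first cell '.' (not opp) -> no flip

Answer: (2,3)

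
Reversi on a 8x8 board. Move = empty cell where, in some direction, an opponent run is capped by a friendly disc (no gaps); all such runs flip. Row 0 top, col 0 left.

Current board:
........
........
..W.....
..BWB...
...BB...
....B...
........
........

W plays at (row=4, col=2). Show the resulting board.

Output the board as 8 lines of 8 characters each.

Answer: ........
........
..W.....
..WWB...
..WBB...
....B...
........
........

Derivation:
Place W at (4,2); scan 8 dirs for brackets.
Dir NW: first cell '.' (not opp) -> no flip
Dir N: opp run (3,2) capped by W -> flip
Dir NE: first cell 'W' (not opp) -> no flip
Dir W: first cell '.' (not opp) -> no flip
Dir E: opp run (4,3) (4,4), next='.' -> no flip
Dir SW: first cell '.' (not opp) -> no flip
Dir S: first cell '.' (not opp) -> no flip
Dir SE: first cell '.' (not opp) -> no flip
All flips: (3,2)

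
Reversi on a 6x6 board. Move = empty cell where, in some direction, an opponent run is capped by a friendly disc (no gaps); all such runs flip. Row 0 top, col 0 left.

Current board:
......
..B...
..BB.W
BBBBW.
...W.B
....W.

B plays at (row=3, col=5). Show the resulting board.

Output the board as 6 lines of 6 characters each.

Answer: ......
..B...
..BB.W
BBBBBB
...W.B
....W.

Derivation:
Place B at (3,5); scan 8 dirs for brackets.
Dir NW: first cell '.' (not opp) -> no flip
Dir N: opp run (2,5), next='.' -> no flip
Dir NE: edge -> no flip
Dir W: opp run (3,4) capped by B -> flip
Dir E: edge -> no flip
Dir SW: first cell '.' (not opp) -> no flip
Dir S: first cell 'B' (not opp) -> no flip
Dir SE: edge -> no flip
All flips: (3,4)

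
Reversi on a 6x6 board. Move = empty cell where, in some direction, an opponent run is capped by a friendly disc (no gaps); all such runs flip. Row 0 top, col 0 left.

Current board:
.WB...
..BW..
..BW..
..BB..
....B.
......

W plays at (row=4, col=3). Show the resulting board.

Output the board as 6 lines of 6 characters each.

Place W at (4,3); scan 8 dirs for brackets.
Dir NW: opp run (3,2), next='.' -> no flip
Dir N: opp run (3,3) capped by W -> flip
Dir NE: first cell '.' (not opp) -> no flip
Dir W: first cell '.' (not opp) -> no flip
Dir E: opp run (4,4), next='.' -> no flip
Dir SW: first cell '.' (not opp) -> no flip
Dir S: first cell '.' (not opp) -> no flip
Dir SE: first cell '.' (not opp) -> no flip
All flips: (3,3)

Answer: .WB...
..BW..
..BW..
..BW..
...WB.
......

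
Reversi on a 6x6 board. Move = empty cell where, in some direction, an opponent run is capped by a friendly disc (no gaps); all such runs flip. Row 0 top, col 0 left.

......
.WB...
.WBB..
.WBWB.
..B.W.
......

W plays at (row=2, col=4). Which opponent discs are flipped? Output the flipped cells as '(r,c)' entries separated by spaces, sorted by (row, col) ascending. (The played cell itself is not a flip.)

Answer: (2,2) (2,3) (3,4)

Derivation:
Dir NW: first cell '.' (not opp) -> no flip
Dir N: first cell '.' (not opp) -> no flip
Dir NE: first cell '.' (not opp) -> no flip
Dir W: opp run (2,3) (2,2) capped by W -> flip
Dir E: first cell '.' (not opp) -> no flip
Dir SW: first cell 'W' (not opp) -> no flip
Dir S: opp run (3,4) capped by W -> flip
Dir SE: first cell '.' (not opp) -> no flip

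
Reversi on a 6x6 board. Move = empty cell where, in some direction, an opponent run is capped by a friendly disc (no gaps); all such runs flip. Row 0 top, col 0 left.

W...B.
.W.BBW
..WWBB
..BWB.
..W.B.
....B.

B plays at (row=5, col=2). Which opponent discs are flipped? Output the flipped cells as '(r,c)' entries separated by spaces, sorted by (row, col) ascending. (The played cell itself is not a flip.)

Answer: (4,2)

Derivation:
Dir NW: first cell '.' (not opp) -> no flip
Dir N: opp run (4,2) capped by B -> flip
Dir NE: first cell '.' (not opp) -> no flip
Dir W: first cell '.' (not opp) -> no flip
Dir E: first cell '.' (not opp) -> no flip
Dir SW: edge -> no flip
Dir S: edge -> no flip
Dir SE: edge -> no flip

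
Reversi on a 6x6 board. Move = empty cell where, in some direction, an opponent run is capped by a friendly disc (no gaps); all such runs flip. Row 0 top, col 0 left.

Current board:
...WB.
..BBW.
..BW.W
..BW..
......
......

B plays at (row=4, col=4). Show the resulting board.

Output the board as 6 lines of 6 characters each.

Answer: ...WB.
..BBW.
..BW.W
..BB..
....B.
......

Derivation:
Place B at (4,4); scan 8 dirs for brackets.
Dir NW: opp run (3,3) capped by B -> flip
Dir N: first cell '.' (not opp) -> no flip
Dir NE: first cell '.' (not opp) -> no flip
Dir W: first cell '.' (not opp) -> no flip
Dir E: first cell '.' (not opp) -> no flip
Dir SW: first cell '.' (not opp) -> no flip
Dir S: first cell '.' (not opp) -> no flip
Dir SE: first cell '.' (not opp) -> no flip
All flips: (3,3)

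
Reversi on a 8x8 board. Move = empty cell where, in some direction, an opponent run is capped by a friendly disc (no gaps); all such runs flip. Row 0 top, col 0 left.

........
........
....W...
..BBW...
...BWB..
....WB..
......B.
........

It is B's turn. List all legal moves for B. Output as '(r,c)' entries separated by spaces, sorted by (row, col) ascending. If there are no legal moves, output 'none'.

Answer: (1,5) (2,3) (2,5) (3,5) (5,3) (6,3) (6,5)

Derivation:
(1,3): no bracket -> illegal
(1,4): no bracket -> illegal
(1,5): flips 1 -> legal
(2,3): flips 1 -> legal
(2,5): flips 1 -> legal
(3,5): flips 1 -> legal
(5,3): flips 1 -> legal
(6,3): flips 1 -> legal
(6,4): no bracket -> illegal
(6,5): flips 1 -> legal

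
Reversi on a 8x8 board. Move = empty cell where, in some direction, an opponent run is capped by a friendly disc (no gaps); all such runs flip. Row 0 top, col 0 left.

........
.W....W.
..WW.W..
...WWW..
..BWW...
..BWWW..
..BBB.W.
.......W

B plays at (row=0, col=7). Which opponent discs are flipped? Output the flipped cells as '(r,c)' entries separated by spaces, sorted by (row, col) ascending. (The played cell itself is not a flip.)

Dir NW: edge -> no flip
Dir N: edge -> no flip
Dir NE: edge -> no flip
Dir W: first cell '.' (not opp) -> no flip
Dir E: edge -> no flip
Dir SW: opp run (1,6) (2,5) (3,4) (4,3) capped by B -> flip
Dir S: first cell '.' (not opp) -> no flip
Dir SE: edge -> no flip

Answer: (1,6) (2,5) (3,4) (4,3)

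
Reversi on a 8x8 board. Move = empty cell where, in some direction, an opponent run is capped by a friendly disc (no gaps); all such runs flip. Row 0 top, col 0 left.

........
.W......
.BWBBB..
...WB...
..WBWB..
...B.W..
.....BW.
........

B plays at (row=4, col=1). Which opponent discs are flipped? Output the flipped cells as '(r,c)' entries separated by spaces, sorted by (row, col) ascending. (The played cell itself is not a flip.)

Answer: (4,2)

Derivation:
Dir NW: first cell '.' (not opp) -> no flip
Dir N: first cell '.' (not opp) -> no flip
Dir NE: first cell '.' (not opp) -> no flip
Dir W: first cell '.' (not opp) -> no flip
Dir E: opp run (4,2) capped by B -> flip
Dir SW: first cell '.' (not opp) -> no flip
Dir S: first cell '.' (not opp) -> no flip
Dir SE: first cell '.' (not opp) -> no flip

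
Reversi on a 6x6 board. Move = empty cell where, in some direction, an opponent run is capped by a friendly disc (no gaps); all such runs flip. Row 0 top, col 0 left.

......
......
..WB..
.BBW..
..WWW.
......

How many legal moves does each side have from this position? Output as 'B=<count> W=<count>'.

-- B to move --
(1,1): no bracket -> illegal
(1,2): flips 1 -> legal
(1,3): flips 1 -> legal
(2,1): flips 1 -> legal
(2,4): no bracket -> illegal
(3,4): flips 1 -> legal
(3,5): no bracket -> illegal
(4,1): no bracket -> illegal
(4,5): no bracket -> illegal
(5,1): no bracket -> illegal
(5,2): flips 1 -> legal
(5,3): flips 3 -> legal
(5,4): flips 1 -> legal
(5,5): no bracket -> illegal
B mobility = 7
-- W to move --
(1,2): no bracket -> illegal
(1,3): flips 1 -> legal
(1,4): no bracket -> illegal
(2,0): flips 1 -> legal
(2,1): flips 1 -> legal
(2,4): flips 1 -> legal
(3,0): flips 2 -> legal
(3,4): no bracket -> illegal
(4,0): flips 1 -> legal
(4,1): no bracket -> illegal
W mobility = 6

Answer: B=7 W=6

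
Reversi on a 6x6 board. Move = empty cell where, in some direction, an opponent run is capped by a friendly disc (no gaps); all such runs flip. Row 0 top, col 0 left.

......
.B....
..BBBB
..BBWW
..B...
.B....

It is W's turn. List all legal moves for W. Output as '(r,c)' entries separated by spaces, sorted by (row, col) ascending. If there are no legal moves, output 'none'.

(0,0): no bracket -> illegal
(0,1): no bracket -> illegal
(0,2): no bracket -> illegal
(1,0): no bracket -> illegal
(1,2): flips 1 -> legal
(1,3): flips 1 -> legal
(1,4): flips 1 -> legal
(1,5): flips 1 -> legal
(2,0): no bracket -> illegal
(2,1): no bracket -> illegal
(3,1): flips 2 -> legal
(4,0): no bracket -> illegal
(4,1): no bracket -> illegal
(4,3): no bracket -> illegal
(4,4): no bracket -> illegal
(5,0): no bracket -> illegal
(5,2): no bracket -> illegal
(5,3): no bracket -> illegal

Answer: (1,2) (1,3) (1,4) (1,5) (3,1)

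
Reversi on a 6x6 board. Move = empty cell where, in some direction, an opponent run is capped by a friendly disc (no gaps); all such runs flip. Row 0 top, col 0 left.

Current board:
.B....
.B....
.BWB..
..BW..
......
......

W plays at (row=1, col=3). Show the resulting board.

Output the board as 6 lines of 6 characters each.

Answer: .B....
.B.W..
.BWW..
..BW..
......
......

Derivation:
Place W at (1,3); scan 8 dirs for brackets.
Dir NW: first cell '.' (not opp) -> no flip
Dir N: first cell '.' (not opp) -> no flip
Dir NE: first cell '.' (not opp) -> no flip
Dir W: first cell '.' (not opp) -> no flip
Dir E: first cell '.' (not opp) -> no flip
Dir SW: first cell 'W' (not opp) -> no flip
Dir S: opp run (2,3) capped by W -> flip
Dir SE: first cell '.' (not opp) -> no flip
All flips: (2,3)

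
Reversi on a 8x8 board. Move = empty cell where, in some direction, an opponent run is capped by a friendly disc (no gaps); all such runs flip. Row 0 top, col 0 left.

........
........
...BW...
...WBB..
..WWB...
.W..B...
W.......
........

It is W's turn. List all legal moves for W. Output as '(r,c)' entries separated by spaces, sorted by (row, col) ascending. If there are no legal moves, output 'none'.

Answer: (1,3) (2,2) (2,5) (3,6) (4,5) (4,6) (5,5) (6,4) (6,5)

Derivation:
(1,2): no bracket -> illegal
(1,3): flips 1 -> legal
(1,4): no bracket -> illegal
(2,2): flips 1 -> legal
(2,5): flips 1 -> legal
(2,6): no bracket -> illegal
(3,2): no bracket -> illegal
(3,6): flips 2 -> legal
(4,5): flips 1 -> legal
(4,6): flips 1 -> legal
(5,3): no bracket -> illegal
(5,5): flips 1 -> legal
(6,3): no bracket -> illegal
(6,4): flips 3 -> legal
(6,5): flips 1 -> legal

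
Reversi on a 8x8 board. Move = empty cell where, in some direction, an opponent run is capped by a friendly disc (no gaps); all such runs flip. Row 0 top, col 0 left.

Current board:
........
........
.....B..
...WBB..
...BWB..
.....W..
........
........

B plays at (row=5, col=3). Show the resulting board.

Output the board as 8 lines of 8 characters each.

Place B at (5,3); scan 8 dirs for brackets.
Dir NW: first cell '.' (not opp) -> no flip
Dir N: first cell 'B' (not opp) -> no flip
Dir NE: opp run (4,4) capped by B -> flip
Dir W: first cell '.' (not opp) -> no flip
Dir E: first cell '.' (not opp) -> no flip
Dir SW: first cell '.' (not opp) -> no flip
Dir S: first cell '.' (not opp) -> no flip
Dir SE: first cell '.' (not opp) -> no flip
All flips: (4,4)

Answer: ........
........
.....B..
...WBB..
...BBB..
...B.W..
........
........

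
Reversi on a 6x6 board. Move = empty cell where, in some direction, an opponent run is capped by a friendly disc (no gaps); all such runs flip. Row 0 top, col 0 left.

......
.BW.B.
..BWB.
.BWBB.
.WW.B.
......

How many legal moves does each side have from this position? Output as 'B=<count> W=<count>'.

-- B to move --
(0,1): flips 2 -> legal
(0,2): flips 1 -> legal
(0,3): no bracket -> illegal
(1,3): flips 2 -> legal
(2,1): no bracket -> illegal
(3,0): no bracket -> illegal
(4,0): no bracket -> illegal
(4,3): no bracket -> illegal
(5,0): flips 3 -> legal
(5,1): flips 2 -> legal
(5,2): flips 2 -> legal
(5,3): flips 1 -> legal
B mobility = 7
-- W to move --
(0,0): no bracket -> illegal
(0,1): no bracket -> illegal
(0,2): no bracket -> illegal
(0,3): no bracket -> illegal
(0,4): no bracket -> illegal
(0,5): flips 1 -> legal
(1,0): flips 1 -> legal
(1,3): no bracket -> illegal
(1,5): flips 2 -> legal
(2,0): flips 1 -> legal
(2,1): flips 2 -> legal
(2,5): flips 1 -> legal
(3,0): flips 1 -> legal
(3,5): flips 2 -> legal
(4,0): no bracket -> illegal
(4,3): flips 1 -> legal
(4,5): flips 1 -> legal
(5,3): no bracket -> illegal
(5,4): no bracket -> illegal
(5,5): no bracket -> illegal
W mobility = 10

Answer: B=7 W=10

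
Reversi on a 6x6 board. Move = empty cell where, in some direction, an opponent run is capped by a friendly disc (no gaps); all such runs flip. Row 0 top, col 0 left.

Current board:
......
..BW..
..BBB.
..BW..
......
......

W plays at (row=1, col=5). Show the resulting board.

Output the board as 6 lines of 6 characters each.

Place W at (1,5); scan 8 dirs for brackets.
Dir NW: first cell '.' (not opp) -> no flip
Dir N: first cell '.' (not opp) -> no flip
Dir NE: edge -> no flip
Dir W: first cell '.' (not opp) -> no flip
Dir E: edge -> no flip
Dir SW: opp run (2,4) capped by W -> flip
Dir S: first cell '.' (not opp) -> no flip
Dir SE: edge -> no flip
All flips: (2,4)

Answer: ......
..BW.W
..BBW.
..BW..
......
......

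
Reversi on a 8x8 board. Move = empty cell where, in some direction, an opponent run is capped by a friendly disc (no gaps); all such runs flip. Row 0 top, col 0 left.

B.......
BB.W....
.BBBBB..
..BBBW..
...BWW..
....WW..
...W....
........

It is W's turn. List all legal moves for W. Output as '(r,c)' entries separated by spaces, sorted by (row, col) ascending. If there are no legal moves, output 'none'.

Answer: (1,2) (1,4) (1,5) (3,1) (4,2) (5,3)

Derivation:
(0,1): no bracket -> illegal
(0,2): no bracket -> illegal
(1,2): flips 2 -> legal
(1,4): flips 2 -> legal
(1,5): flips 1 -> legal
(1,6): no bracket -> illegal
(2,0): no bracket -> illegal
(2,6): no bracket -> illegal
(3,0): no bracket -> illegal
(3,1): flips 4 -> legal
(3,6): no bracket -> illegal
(4,1): no bracket -> illegal
(4,2): flips 1 -> legal
(5,2): no bracket -> illegal
(5,3): flips 3 -> legal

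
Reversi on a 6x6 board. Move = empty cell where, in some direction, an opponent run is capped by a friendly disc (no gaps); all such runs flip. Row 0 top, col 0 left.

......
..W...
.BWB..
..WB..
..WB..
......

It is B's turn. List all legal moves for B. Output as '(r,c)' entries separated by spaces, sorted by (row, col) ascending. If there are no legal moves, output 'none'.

Answer: (0,1) (0,3) (1,1) (3,1) (4,1) (5,1)

Derivation:
(0,1): flips 1 -> legal
(0,2): no bracket -> illegal
(0,3): flips 1 -> legal
(1,1): flips 1 -> legal
(1,3): no bracket -> illegal
(3,1): flips 1 -> legal
(4,1): flips 2 -> legal
(5,1): flips 1 -> legal
(5,2): no bracket -> illegal
(5,3): no bracket -> illegal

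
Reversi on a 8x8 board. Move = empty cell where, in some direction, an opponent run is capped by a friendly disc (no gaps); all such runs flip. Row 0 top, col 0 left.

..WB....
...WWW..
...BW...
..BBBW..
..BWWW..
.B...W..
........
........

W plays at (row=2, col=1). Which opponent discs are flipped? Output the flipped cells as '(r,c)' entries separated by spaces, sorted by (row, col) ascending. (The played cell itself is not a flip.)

Answer: (3,2)

Derivation:
Dir NW: first cell '.' (not opp) -> no flip
Dir N: first cell '.' (not opp) -> no flip
Dir NE: first cell '.' (not opp) -> no flip
Dir W: first cell '.' (not opp) -> no flip
Dir E: first cell '.' (not opp) -> no flip
Dir SW: first cell '.' (not opp) -> no flip
Dir S: first cell '.' (not opp) -> no flip
Dir SE: opp run (3,2) capped by W -> flip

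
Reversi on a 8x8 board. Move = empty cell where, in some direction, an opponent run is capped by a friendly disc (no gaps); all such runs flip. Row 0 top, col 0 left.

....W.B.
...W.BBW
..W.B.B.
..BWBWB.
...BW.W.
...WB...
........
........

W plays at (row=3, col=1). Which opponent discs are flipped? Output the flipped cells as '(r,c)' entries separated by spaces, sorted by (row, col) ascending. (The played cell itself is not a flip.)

Answer: (3,2)

Derivation:
Dir NW: first cell '.' (not opp) -> no flip
Dir N: first cell '.' (not opp) -> no flip
Dir NE: first cell 'W' (not opp) -> no flip
Dir W: first cell '.' (not opp) -> no flip
Dir E: opp run (3,2) capped by W -> flip
Dir SW: first cell '.' (not opp) -> no flip
Dir S: first cell '.' (not opp) -> no flip
Dir SE: first cell '.' (not opp) -> no flip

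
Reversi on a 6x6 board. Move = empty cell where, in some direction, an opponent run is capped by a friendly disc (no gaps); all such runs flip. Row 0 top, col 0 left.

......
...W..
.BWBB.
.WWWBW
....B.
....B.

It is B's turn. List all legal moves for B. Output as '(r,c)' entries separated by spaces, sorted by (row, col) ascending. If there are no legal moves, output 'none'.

(0,2): flips 1 -> legal
(0,3): flips 1 -> legal
(0,4): no bracket -> illegal
(1,1): flips 2 -> legal
(1,2): no bracket -> illegal
(1,4): no bracket -> illegal
(2,0): no bracket -> illegal
(2,5): no bracket -> illegal
(3,0): flips 3 -> legal
(4,0): no bracket -> illegal
(4,1): flips 2 -> legal
(4,2): flips 1 -> legal
(4,3): flips 2 -> legal
(4,5): no bracket -> illegal

Answer: (0,2) (0,3) (1,1) (3,0) (4,1) (4,2) (4,3)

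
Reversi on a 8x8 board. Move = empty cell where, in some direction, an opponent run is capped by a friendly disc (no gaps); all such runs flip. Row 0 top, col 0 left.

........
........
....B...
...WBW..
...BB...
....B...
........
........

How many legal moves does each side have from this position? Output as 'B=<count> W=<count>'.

-- B to move --
(2,2): flips 1 -> legal
(2,3): flips 1 -> legal
(2,5): no bracket -> illegal
(2,6): flips 1 -> legal
(3,2): flips 1 -> legal
(3,6): flips 1 -> legal
(4,2): flips 1 -> legal
(4,5): no bracket -> illegal
(4,6): flips 1 -> legal
B mobility = 7
-- W to move --
(1,3): flips 1 -> legal
(1,4): no bracket -> illegal
(1,5): flips 1 -> legal
(2,3): no bracket -> illegal
(2,5): no bracket -> illegal
(3,2): no bracket -> illegal
(4,2): no bracket -> illegal
(4,5): no bracket -> illegal
(5,2): no bracket -> illegal
(5,3): flips 2 -> legal
(5,5): flips 1 -> legal
(6,3): no bracket -> illegal
(6,4): no bracket -> illegal
(6,5): no bracket -> illegal
W mobility = 4

Answer: B=7 W=4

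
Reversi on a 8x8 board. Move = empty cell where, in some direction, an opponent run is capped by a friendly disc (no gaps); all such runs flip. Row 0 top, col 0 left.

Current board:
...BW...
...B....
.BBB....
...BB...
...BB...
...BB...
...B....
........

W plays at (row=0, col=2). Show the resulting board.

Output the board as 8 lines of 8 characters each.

Answer: ..WWW...
...B....
.BBB....
...BB...
...BB...
...BB...
...B....
........

Derivation:
Place W at (0,2); scan 8 dirs for brackets.
Dir NW: edge -> no flip
Dir N: edge -> no flip
Dir NE: edge -> no flip
Dir W: first cell '.' (not opp) -> no flip
Dir E: opp run (0,3) capped by W -> flip
Dir SW: first cell '.' (not opp) -> no flip
Dir S: first cell '.' (not opp) -> no flip
Dir SE: opp run (1,3), next='.' -> no flip
All flips: (0,3)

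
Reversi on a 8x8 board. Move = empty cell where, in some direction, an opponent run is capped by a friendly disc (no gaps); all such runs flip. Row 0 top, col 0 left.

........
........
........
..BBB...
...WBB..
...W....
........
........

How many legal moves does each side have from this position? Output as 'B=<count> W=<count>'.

-- B to move --
(4,2): flips 1 -> legal
(5,2): flips 1 -> legal
(5,4): flips 1 -> legal
(6,2): flips 1 -> legal
(6,3): flips 2 -> legal
(6,4): no bracket -> illegal
B mobility = 5
-- W to move --
(2,1): flips 1 -> legal
(2,2): no bracket -> illegal
(2,3): flips 1 -> legal
(2,4): no bracket -> illegal
(2,5): flips 1 -> legal
(3,1): no bracket -> illegal
(3,5): flips 1 -> legal
(3,6): no bracket -> illegal
(4,1): no bracket -> illegal
(4,2): no bracket -> illegal
(4,6): flips 2 -> legal
(5,4): no bracket -> illegal
(5,5): no bracket -> illegal
(5,6): no bracket -> illegal
W mobility = 5

Answer: B=5 W=5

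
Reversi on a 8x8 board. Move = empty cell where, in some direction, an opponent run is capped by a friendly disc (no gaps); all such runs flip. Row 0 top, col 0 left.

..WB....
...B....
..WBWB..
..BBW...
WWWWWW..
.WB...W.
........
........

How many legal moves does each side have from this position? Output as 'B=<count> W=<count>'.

Answer: B=14 W=11

Derivation:
-- B to move --
(0,1): flips 1 -> legal
(1,1): flips 1 -> legal
(1,2): flips 1 -> legal
(1,4): no bracket -> illegal
(1,5): flips 1 -> legal
(2,1): flips 1 -> legal
(3,0): flips 1 -> legal
(3,1): flips 1 -> legal
(3,5): flips 2 -> legal
(3,6): no bracket -> illegal
(4,6): no bracket -> illegal
(4,7): no bracket -> illegal
(5,0): flips 2 -> legal
(5,3): flips 1 -> legal
(5,4): flips 1 -> legal
(5,5): flips 1 -> legal
(5,7): no bracket -> illegal
(6,0): flips 2 -> legal
(6,1): no bracket -> illegal
(6,2): no bracket -> illegal
(6,5): no bracket -> illegal
(6,6): no bracket -> illegal
(6,7): flips 3 -> legal
B mobility = 14
-- W to move --
(0,4): flips 2 -> legal
(1,2): flips 1 -> legal
(1,4): flips 2 -> legal
(1,5): no bracket -> illegal
(1,6): flips 1 -> legal
(2,1): flips 1 -> legal
(2,6): flips 1 -> legal
(3,1): flips 2 -> legal
(3,5): no bracket -> illegal
(3,6): no bracket -> illegal
(5,3): flips 1 -> legal
(6,1): flips 1 -> legal
(6,2): flips 1 -> legal
(6,3): flips 1 -> legal
W mobility = 11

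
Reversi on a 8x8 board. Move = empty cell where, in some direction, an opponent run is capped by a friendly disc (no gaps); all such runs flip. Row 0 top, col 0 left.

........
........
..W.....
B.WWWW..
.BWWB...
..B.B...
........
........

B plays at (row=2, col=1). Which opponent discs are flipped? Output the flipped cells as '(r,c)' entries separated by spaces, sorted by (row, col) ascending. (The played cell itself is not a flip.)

Answer: (3,2) (4,3)

Derivation:
Dir NW: first cell '.' (not opp) -> no flip
Dir N: first cell '.' (not opp) -> no flip
Dir NE: first cell '.' (not opp) -> no flip
Dir W: first cell '.' (not opp) -> no flip
Dir E: opp run (2,2), next='.' -> no flip
Dir SW: first cell 'B' (not opp) -> no flip
Dir S: first cell '.' (not opp) -> no flip
Dir SE: opp run (3,2) (4,3) capped by B -> flip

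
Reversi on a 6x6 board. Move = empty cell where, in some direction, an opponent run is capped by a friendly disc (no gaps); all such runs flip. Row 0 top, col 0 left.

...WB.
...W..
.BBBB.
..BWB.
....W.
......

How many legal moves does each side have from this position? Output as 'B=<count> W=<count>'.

Answer: B=5 W=6

Derivation:
-- B to move --
(0,2): flips 2 -> legal
(1,2): no bracket -> illegal
(1,4): no bracket -> illegal
(3,5): no bracket -> illegal
(4,2): flips 1 -> legal
(4,3): flips 1 -> legal
(4,5): no bracket -> illegal
(5,3): no bracket -> illegal
(5,4): flips 1 -> legal
(5,5): flips 2 -> legal
B mobility = 5
-- W to move --
(0,5): flips 1 -> legal
(1,0): no bracket -> illegal
(1,1): flips 1 -> legal
(1,2): no bracket -> illegal
(1,4): flips 2 -> legal
(1,5): flips 1 -> legal
(2,0): no bracket -> illegal
(2,5): no bracket -> illegal
(3,0): no bracket -> illegal
(3,1): flips 2 -> legal
(3,5): flips 2 -> legal
(4,1): no bracket -> illegal
(4,2): no bracket -> illegal
(4,3): no bracket -> illegal
(4,5): no bracket -> illegal
W mobility = 6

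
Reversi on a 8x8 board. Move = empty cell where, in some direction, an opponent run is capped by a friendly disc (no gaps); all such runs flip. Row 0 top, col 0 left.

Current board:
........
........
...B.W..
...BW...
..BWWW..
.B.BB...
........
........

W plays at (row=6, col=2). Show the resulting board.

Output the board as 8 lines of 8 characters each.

Place W at (6,2); scan 8 dirs for brackets.
Dir NW: opp run (5,1), next='.' -> no flip
Dir N: first cell '.' (not opp) -> no flip
Dir NE: opp run (5,3) capped by W -> flip
Dir W: first cell '.' (not opp) -> no flip
Dir E: first cell '.' (not opp) -> no flip
Dir SW: first cell '.' (not opp) -> no flip
Dir S: first cell '.' (not opp) -> no flip
Dir SE: first cell '.' (not opp) -> no flip
All flips: (5,3)

Answer: ........
........
...B.W..
...BW...
..BWWW..
.B.WB...
..W.....
........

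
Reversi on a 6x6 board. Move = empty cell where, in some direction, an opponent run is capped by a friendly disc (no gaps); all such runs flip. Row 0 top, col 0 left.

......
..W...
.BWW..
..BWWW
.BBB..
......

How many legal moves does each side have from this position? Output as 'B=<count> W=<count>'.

Answer: B=6 W=7

Derivation:
-- B to move --
(0,1): no bracket -> illegal
(0,2): flips 2 -> legal
(0,3): flips 1 -> legal
(1,1): no bracket -> illegal
(1,3): flips 2 -> legal
(1,4): flips 1 -> legal
(2,4): flips 3 -> legal
(2,5): flips 1 -> legal
(3,1): no bracket -> illegal
(4,4): no bracket -> illegal
(4,5): no bracket -> illegal
B mobility = 6
-- W to move --
(1,0): no bracket -> illegal
(1,1): no bracket -> illegal
(2,0): flips 1 -> legal
(3,0): flips 1 -> legal
(3,1): flips 1 -> legal
(4,0): no bracket -> illegal
(4,4): no bracket -> illegal
(5,0): flips 2 -> legal
(5,1): flips 1 -> legal
(5,2): flips 3 -> legal
(5,3): flips 1 -> legal
(5,4): no bracket -> illegal
W mobility = 7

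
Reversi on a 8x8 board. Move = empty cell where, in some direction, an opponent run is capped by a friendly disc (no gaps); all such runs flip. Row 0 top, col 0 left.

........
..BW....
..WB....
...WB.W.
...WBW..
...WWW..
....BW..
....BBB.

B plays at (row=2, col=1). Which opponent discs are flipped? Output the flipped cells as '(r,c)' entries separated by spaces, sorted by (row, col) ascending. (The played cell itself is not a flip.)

Dir NW: first cell '.' (not opp) -> no flip
Dir N: first cell '.' (not opp) -> no flip
Dir NE: first cell 'B' (not opp) -> no flip
Dir W: first cell '.' (not opp) -> no flip
Dir E: opp run (2,2) capped by B -> flip
Dir SW: first cell '.' (not opp) -> no flip
Dir S: first cell '.' (not opp) -> no flip
Dir SE: first cell '.' (not opp) -> no flip

Answer: (2,2)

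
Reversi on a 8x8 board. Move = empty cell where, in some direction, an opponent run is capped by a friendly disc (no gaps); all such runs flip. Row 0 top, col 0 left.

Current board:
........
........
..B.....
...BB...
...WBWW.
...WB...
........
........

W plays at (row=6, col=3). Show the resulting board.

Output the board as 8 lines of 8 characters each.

Answer: ........
........
..B.....
...BB...
...WBWW.
...WW...
...W....
........

Derivation:
Place W at (6,3); scan 8 dirs for brackets.
Dir NW: first cell '.' (not opp) -> no flip
Dir N: first cell 'W' (not opp) -> no flip
Dir NE: opp run (5,4) capped by W -> flip
Dir W: first cell '.' (not opp) -> no flip
Dir E: first cell '.' (not opp) -> no flip
Dir SW: first cell '.' (not opp) -> no flip
Dir S: first cell '.' (not opp) -> no flip
Dir SE: first cell '.' (not opp) -> no flip
All flips: (5,4)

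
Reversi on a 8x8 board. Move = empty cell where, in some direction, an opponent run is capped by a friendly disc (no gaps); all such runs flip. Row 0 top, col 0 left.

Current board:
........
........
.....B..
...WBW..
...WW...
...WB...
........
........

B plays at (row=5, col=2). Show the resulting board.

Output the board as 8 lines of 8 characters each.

Answer: ........
........
.....B..
...WBW..
...BW...
..BBB...
........
........

Derivation:
Place B at (5,2); scan 8 dirs for brackets.
Dir NW: first cell '.' (not opp) -> no flip
Dir N: first cell '.' (not opp) -> no flip
Dir NE: opp run (4,3) capped by B -> flip
Dir W: first cell '.' (not opp) -> no flip
Dir E: opp run (5,3) capped by B -> flip
Dir SW: first cell '.' (not opp) -> no flip
Dir S: first cell '.' (not opp) -> no flip
Dir SE: first cell '.' (not opp) -> no flip
All flips: (4,3) (5,3)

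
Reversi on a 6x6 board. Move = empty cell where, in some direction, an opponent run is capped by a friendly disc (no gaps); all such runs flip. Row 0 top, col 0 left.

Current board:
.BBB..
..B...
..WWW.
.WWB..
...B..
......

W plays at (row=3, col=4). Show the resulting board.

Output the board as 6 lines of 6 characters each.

Place W at (3,4); scan 8 dirs for brackets.
Dir NW: first cell 'W' (not opp) -> no flip
Dir N: first cell 'W' (not opp) -> no flip
Dir NE: first cell '.' (not opp) -> no flip
Dir W: opp run (3,3) capped by W -> flip
Dir E: first cell '.' (not opp) -> no flip
Dir SW: opp run (4,3), next='.' -> no flip
Dir S: first cell '.' (not opp) -> no flip
Dir SE: first cell '.' (not opp) -> no flip
All flips: (3,3)

Answer: .BBB..
..B...
..WWW.
.WWWW.
...B..
......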